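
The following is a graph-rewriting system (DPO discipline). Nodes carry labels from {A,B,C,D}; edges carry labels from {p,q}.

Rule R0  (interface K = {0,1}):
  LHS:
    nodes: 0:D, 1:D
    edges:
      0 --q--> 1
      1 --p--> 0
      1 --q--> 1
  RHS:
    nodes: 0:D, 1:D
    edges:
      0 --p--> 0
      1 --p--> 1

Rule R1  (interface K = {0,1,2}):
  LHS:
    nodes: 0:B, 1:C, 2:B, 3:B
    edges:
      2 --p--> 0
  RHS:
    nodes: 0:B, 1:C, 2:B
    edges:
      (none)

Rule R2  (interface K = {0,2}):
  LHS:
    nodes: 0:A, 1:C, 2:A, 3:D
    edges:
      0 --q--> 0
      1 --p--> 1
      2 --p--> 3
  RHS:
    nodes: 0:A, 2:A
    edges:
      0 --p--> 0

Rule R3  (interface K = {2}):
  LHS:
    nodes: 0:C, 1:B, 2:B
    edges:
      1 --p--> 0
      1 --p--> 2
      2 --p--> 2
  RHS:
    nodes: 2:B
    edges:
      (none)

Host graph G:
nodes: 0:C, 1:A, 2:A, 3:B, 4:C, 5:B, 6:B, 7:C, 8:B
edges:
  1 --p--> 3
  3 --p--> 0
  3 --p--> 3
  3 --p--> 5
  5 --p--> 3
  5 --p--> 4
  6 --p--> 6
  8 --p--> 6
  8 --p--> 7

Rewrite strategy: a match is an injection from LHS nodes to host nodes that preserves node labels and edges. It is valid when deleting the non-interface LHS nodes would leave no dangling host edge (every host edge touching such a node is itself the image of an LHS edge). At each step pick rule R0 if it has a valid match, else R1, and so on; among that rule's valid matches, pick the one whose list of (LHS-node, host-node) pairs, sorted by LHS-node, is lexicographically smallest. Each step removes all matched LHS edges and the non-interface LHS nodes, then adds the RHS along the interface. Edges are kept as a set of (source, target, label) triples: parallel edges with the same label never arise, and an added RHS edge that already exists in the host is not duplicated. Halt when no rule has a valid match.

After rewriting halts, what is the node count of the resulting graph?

Answer: 6

Steps:
start.  V:9 E:9  edges: 1-p->3 3-p->0 3-p->3 3-p->5 5-p->3 5-p->4 6-p->6 8-p->6 8-p->7
1. fire R3 via {0↦7, 1↦8, 2↦6}  →  V:7 E:6  edges: 1-p->3 3-p->0 3-p->3 3-p->5 5-p->3 5-p->4
2. fire R1 via {0↦3, 1↦0, 2↦5, 3↦6}  →  V:6 E:5  edges: 1-p->3 3-p->0 3-p->3 3-p->5 5-p->4
final graph: no rule applies after step 2
NF nodes: {0:C, 1:A, 2:A, 3:B, 4:C, 5:B}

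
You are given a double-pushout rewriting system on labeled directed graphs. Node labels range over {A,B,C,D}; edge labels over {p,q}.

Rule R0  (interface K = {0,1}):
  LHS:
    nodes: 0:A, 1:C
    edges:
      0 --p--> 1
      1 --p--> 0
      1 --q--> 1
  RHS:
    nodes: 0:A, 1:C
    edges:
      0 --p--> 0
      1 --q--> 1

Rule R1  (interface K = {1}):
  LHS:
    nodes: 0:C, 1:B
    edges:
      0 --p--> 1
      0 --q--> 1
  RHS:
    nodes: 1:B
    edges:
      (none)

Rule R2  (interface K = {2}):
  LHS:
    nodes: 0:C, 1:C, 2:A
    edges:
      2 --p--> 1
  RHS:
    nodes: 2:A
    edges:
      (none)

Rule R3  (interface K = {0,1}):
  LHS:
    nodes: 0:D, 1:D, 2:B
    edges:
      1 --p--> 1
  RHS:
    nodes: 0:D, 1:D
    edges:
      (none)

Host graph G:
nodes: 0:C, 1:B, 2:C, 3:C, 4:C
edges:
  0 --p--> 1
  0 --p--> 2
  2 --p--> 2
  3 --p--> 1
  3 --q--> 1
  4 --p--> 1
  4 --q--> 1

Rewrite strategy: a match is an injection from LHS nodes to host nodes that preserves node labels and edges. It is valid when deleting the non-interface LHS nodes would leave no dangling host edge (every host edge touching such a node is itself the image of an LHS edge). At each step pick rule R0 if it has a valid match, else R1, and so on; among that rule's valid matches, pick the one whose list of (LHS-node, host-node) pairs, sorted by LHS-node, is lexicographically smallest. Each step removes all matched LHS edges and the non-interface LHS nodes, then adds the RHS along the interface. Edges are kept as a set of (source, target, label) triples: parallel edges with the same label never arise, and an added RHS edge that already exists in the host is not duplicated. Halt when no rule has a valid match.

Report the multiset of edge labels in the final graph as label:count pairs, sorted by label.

start.  V:5 E:7  edges: 0-p->1 0-p->2 2-p->2 3-p->1 3-q->1 4-p->1 4-q->1
1. fire R1 via {0↦3, 1↦1}  →  V:4 E:5  edges: 0-p->1 0-p->2 2-p->2 4-p->1 4-q->1
2. fire R1 via {0↦4, 1↦1}  →  V:3 E:3  edges: 0-p->1 0-p->2 2-p->2
final graph: no rule applies after step 2
NF edges: [(0, 1, 'p'), (0, 2, 'p'), (2, 2, 'p')]

Answer: p:3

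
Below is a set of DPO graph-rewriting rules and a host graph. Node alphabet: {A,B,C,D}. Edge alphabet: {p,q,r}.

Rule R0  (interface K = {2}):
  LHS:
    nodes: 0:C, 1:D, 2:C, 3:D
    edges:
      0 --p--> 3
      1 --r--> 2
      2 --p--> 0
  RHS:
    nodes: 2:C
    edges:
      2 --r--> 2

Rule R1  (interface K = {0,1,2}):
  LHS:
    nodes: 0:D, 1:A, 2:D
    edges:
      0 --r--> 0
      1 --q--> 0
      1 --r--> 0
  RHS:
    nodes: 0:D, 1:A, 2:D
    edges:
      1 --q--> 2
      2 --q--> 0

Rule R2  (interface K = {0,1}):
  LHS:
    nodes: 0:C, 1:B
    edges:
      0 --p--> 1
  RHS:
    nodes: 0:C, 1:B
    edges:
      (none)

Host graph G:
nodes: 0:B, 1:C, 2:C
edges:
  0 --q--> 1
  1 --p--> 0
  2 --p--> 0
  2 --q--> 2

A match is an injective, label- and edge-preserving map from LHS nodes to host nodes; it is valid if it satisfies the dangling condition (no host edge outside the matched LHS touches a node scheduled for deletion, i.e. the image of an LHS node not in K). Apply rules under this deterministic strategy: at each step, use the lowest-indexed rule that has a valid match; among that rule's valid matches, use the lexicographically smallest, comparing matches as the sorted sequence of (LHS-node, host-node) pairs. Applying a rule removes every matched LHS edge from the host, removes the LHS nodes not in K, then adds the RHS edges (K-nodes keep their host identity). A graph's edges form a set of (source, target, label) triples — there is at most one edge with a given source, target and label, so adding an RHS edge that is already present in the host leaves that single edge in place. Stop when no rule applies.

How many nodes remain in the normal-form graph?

Answer: 3

Steps:
initial: |V|=3 |E|=4  E = 0-q->1 1-p->0 2-p->0 2-q->2
step 1: apply R2 at {0↦1, 1↦0}  → |V|=3 |E|=3  E = 0-q->1 2-p->0 2-q->2
step 2: apply R2 at {0↦2, 1↦0}  → |V|=3 |E|=2  E = 0-q->1 2-q->2
normal form: no rule applies after step 2
NF nodes: {0:B, 1:C, 2:C}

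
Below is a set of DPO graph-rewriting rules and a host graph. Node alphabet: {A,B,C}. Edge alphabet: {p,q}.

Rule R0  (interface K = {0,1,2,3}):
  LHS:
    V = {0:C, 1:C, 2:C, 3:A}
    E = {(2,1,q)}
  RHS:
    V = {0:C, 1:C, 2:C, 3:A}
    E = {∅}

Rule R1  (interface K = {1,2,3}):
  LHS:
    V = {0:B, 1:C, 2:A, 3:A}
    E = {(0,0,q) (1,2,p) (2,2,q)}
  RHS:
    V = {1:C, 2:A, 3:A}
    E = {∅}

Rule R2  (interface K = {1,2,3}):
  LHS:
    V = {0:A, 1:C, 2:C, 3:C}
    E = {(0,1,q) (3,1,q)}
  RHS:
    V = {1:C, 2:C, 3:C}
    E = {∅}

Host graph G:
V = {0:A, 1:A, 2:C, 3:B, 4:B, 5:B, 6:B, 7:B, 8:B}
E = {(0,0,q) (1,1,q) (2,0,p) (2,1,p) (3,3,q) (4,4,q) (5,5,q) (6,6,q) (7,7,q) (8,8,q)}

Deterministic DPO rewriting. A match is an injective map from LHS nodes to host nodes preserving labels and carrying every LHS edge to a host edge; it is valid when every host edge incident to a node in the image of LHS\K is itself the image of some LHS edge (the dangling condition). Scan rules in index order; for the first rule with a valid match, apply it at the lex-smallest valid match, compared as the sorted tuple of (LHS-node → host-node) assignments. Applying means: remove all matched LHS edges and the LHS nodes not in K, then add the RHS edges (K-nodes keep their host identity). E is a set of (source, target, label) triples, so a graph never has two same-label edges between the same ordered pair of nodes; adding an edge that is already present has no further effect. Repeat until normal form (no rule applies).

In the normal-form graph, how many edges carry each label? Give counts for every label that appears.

initial: |V|=9 |E|=10  E = 0-q->0 1-q->1 2-p->0 2-p->1 3-q->3 4-q->4 5-q->5 6-q->6 7-q->7 8-q->8
step 1: apply R1 at {0↦3, 1↦2, 2↦0, 3↦1}  → |V|=8 |E|=7  E = 1-q->1 2-p->1 4-q->4 5-q->5 6-q->6 7-q->7 8-q->8
step 2: apply R1 at {0↦4, 1↦2, 2↦1, 3↦0}  → |V|=7 |E|=4  E = 5-q->5 6-q->6 7-q->7 8-q->8
halt: no rule applies after step 2
NF edges: [(5, 5, 'q'), (6, 6, 'q'), (7, 7, 'q'), (8, 8, 'q')]

Answer: q:4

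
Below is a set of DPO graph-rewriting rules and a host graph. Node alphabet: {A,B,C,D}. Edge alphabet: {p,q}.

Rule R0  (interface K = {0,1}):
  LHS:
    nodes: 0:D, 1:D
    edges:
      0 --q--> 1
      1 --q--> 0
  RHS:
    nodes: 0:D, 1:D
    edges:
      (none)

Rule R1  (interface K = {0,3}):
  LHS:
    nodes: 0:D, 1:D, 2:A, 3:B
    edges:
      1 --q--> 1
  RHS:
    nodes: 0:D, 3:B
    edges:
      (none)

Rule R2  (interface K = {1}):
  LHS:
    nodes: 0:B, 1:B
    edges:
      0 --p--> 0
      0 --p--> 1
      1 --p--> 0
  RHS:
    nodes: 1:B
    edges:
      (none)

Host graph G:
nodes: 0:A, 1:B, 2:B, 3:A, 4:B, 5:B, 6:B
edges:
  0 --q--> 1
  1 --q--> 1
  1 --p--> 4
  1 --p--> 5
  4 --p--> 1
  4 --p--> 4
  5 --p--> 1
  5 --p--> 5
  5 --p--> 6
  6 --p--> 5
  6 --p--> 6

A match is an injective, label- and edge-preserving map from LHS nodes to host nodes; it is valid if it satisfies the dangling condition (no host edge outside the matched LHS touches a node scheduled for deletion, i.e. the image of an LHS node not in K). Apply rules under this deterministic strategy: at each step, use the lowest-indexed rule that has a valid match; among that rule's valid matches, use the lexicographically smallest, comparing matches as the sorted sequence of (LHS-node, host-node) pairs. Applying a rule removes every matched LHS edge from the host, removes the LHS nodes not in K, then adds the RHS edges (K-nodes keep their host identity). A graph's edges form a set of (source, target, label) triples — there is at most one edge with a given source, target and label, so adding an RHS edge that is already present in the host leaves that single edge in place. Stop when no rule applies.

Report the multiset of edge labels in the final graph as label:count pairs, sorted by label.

[0] host  ⇒  7 nodes, 11 edges  {0-q->1 1-q->1 1-p->4 1-p->5 4-p->1 4-p->4 5-p->1 5-p->5 5-p->6 6-p->5 6-p->6}
[1] R2 @ {0↦4, 1↦1}  ⇒  6 nodes, 8 edges  {0-q->1 1-q->1 1-p->5 5-p->1 5-p->5 5-p->6 6-p->5 6-p->6}
[2] R2 @ {0↦6, 1↦5}  ⇒  5 nodes, 5 edges  {0-q->1 1-q->1 1-p->5 5-p->1 5-p->5}
[3] R2 @ {0↦5, 1↦1}  ⇒  4 nodes, 2 edges  {0-q->1 1-q->1}
normal form: no rule applies after step 3
NF edges: [(0, 1, 'q'), (1, 1, 'q')]

Answer: q:2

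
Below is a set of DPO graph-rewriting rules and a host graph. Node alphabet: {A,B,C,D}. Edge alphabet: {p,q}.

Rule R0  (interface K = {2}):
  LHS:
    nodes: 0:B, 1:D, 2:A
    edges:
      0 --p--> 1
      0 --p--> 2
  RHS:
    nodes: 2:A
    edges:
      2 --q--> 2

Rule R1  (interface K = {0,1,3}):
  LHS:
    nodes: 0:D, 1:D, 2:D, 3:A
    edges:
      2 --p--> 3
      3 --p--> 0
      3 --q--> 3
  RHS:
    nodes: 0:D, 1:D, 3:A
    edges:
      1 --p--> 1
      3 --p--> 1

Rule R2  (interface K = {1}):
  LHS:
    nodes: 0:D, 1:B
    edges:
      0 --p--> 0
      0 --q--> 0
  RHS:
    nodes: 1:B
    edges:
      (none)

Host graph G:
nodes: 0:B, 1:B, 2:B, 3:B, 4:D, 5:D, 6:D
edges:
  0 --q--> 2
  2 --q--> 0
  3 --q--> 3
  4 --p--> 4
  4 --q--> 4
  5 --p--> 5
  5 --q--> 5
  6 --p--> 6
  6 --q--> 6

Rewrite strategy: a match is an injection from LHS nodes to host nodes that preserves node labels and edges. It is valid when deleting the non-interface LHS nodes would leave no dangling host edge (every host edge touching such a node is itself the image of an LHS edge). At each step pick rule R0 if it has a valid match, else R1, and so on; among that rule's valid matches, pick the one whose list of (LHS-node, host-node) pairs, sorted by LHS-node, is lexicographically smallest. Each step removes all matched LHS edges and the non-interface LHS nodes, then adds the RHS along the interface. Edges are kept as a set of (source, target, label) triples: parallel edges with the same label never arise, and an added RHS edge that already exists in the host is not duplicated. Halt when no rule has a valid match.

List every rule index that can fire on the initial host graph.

R0: no valid match — LHS pattern not found
R1: no valid match — LHS pattern not found
R2: 12 valid matches — {0↦4, 1↦0}, {0↦4, 1↦1}, {0↦4, 1↦2} (+9 more)

Answer: [R2]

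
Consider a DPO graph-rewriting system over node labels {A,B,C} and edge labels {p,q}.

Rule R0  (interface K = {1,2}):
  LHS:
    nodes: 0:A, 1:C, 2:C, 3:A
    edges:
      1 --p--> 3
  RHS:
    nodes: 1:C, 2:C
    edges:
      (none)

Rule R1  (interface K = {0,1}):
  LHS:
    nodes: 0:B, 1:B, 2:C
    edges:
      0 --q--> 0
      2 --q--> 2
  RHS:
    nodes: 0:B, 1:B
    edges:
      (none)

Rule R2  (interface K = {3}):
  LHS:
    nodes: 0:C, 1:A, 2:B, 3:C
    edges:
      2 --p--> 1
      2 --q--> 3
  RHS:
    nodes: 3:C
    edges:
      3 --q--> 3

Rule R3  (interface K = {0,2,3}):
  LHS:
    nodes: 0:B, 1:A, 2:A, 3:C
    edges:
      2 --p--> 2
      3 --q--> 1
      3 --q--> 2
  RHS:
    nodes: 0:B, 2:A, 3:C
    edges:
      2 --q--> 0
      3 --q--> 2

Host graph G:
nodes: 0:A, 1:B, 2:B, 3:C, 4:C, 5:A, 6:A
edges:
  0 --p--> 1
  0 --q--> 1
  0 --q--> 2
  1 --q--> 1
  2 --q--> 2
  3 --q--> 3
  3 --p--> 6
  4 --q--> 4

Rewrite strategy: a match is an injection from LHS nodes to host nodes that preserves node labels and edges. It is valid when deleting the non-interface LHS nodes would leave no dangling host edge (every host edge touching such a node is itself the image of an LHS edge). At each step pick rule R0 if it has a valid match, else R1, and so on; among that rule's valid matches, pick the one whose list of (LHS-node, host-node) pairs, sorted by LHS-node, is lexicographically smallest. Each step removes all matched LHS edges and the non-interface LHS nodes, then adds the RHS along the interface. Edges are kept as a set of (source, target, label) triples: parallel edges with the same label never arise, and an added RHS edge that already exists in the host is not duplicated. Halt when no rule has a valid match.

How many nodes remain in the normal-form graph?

[0] host  ⇒  7 nodes, 8 edges  {0-p->1 0-q->1 0-q->2 1-q->1 2-q->2 3-q->3 3-p->6 4-q->4}
[1] R0 @ {0↦5, 1↦3, 2↦4, 3↦6}  ⇒  5 nodes, 7 edges  {0-p->1 0-q->1 0-q->2 1-q->1 2-q->2 3-q->3 4-q->4}
[2] R1 @ {0↦1, 1↦2, 2↦3}  ⇒  4 nodes, 5 edges  {0-p->1 0-q->1 0-q->2 2-q->2 4-q->4}
[3] R1 @ {0↦2, 1↦1, 2↦4}  ⇒  3 nodes, 3 edges  {0-p->1 0-q->1 0-q->2}
normal form: no rule applies after step 3
NF nodes: {0:A, 1:B, 2:B}

Answer: 3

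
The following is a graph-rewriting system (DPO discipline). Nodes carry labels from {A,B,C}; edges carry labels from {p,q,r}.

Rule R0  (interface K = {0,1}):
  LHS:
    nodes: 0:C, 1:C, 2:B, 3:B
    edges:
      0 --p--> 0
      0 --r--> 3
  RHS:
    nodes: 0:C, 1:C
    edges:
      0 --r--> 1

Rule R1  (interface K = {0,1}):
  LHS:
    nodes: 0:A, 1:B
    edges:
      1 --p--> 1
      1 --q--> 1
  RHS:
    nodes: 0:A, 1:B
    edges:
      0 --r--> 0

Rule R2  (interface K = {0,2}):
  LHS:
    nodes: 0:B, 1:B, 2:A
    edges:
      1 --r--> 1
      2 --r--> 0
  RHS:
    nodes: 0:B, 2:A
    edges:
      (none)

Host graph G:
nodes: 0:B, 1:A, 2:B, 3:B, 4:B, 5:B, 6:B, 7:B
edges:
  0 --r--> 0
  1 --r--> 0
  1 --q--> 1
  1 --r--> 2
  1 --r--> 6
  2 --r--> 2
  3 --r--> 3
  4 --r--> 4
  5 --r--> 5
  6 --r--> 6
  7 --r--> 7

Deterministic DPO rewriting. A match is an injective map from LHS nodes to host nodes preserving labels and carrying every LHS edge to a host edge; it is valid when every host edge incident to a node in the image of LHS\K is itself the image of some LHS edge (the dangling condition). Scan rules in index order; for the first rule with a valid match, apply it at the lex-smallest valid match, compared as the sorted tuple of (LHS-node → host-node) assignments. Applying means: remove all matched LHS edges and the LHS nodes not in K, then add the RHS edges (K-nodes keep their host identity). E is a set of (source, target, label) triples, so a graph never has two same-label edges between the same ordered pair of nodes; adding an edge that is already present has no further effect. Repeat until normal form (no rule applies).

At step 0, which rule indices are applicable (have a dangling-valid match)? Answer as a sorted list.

R0: no valid match — LHS pattern not found
R1: no valid match — LHS pattern not found
R2: 12 valid matches — {0↦0, 1↦3, 2↦1}, {0↦0, 1↦4, 2↦1}, {0↦0, 1↦5, 2↦1} (+9 more)

Answer: [R2]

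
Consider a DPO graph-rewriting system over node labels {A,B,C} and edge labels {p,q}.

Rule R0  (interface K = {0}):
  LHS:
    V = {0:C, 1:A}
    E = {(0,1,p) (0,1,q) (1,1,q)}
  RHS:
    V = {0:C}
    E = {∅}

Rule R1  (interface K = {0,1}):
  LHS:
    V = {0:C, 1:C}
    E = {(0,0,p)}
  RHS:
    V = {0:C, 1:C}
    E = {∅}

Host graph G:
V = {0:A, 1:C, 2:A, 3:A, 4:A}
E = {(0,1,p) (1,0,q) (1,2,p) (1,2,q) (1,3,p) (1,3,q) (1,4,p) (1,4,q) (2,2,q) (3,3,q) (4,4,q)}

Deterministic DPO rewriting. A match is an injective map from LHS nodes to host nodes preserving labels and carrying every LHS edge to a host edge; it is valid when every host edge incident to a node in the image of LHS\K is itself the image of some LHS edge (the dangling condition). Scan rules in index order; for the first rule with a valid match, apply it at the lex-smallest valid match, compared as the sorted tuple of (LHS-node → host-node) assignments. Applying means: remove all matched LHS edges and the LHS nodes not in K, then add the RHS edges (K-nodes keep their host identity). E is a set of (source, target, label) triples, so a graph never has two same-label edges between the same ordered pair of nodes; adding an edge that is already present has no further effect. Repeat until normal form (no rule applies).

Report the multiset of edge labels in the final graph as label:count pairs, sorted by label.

Answer: p:1 q:1

Derivation:
[0] host  ⇒  5 nodes, 11 edges  {0-p->1 1-q->0 1-p->2 1-q->2 1-p->3 1-q->3 1-p->4 1-q->4 2-q->2 3-q->3 4-q->4}
[1] R0 @ {0↦1, 1↦2}  ⇒  4 nodes, 8 edges  {0-p->1 1-q->0 1-p->3 1-q->3 1-p->4 1-q->4 3-q->3 4-q->4}
[2] R0 @ {0↦1, 1↦3}  ⇒  3 nodes, 5 edges  {0-p->1 1-q->0 1-p->4 1-q->4 4-q->4}
[3] R0 @ {0↦1, 1↦4}  ⇒  2 nodes, 2 edges  {0-p->1 1-q->0}
normal form: no rule applies after step 3
NF edges: [(0, 1, 'p'), (1, 0, 'q')]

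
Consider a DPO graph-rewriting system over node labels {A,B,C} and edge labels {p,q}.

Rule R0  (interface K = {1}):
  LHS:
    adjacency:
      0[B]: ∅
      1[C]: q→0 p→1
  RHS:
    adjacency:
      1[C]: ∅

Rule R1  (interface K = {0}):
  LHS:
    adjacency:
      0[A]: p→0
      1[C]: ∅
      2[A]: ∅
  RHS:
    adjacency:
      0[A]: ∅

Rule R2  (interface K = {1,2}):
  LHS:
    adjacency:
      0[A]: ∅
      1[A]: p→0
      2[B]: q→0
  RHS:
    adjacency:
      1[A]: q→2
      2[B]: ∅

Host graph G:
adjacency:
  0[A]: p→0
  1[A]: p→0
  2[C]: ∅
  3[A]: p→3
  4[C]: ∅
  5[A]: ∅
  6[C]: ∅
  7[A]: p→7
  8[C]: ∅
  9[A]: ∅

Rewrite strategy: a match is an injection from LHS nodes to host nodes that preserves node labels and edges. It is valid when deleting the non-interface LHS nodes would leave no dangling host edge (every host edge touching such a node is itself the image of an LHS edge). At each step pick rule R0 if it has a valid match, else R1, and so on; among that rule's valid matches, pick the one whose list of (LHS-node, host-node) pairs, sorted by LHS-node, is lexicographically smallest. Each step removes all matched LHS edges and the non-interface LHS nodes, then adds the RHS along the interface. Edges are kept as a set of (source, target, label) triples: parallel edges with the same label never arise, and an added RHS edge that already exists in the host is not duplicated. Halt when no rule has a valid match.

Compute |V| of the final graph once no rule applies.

start.  V:10 E:4  edges: 0-p->0 1-p->0 3-p->3 7-p->7
1. fire R1 via {0↦0, 1↦2, 2↦5}  →  V:8 E:3  edges: 1-p->0 3-p->3 7-p->7
2. fire R1 via {0↦3, 1↦4, 2↦9}  →  V:6 E:2  edges: 1-p->0 7-p->7
3. fire R1 via {0↦7, 1↦6, 2↦3}  →  V:4 E:1  edges: 1-p->0
final graph: no rule applies after step 3
NF nodes: {0:A, 1:A, 7:A, 8:C}

Answer: 4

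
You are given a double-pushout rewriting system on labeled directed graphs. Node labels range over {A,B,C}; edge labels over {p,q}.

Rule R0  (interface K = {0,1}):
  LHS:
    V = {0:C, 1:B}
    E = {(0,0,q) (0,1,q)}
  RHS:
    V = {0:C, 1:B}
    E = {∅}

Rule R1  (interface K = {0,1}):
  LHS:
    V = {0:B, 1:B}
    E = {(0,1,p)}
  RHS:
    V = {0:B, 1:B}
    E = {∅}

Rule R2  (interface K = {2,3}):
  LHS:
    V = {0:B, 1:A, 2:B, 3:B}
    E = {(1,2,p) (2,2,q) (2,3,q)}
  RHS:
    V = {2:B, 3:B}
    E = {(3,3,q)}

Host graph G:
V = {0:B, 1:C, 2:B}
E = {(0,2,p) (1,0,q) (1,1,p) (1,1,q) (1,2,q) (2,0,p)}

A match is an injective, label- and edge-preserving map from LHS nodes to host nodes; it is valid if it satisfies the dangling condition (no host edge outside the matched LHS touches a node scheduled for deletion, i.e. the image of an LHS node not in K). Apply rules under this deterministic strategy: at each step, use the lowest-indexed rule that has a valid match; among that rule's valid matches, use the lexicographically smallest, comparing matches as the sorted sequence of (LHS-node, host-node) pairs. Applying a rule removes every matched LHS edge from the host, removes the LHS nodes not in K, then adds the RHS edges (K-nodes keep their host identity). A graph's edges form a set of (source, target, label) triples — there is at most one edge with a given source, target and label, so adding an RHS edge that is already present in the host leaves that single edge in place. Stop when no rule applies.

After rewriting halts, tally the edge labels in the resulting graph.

Answer: p:1 q:1

Rewrite trace:
start.  V:3 E:6  edges: 0-p->2 1-q->0 1-p->1 1-q->1 1-q->2 2-p->0
1. fire R0 via {0↦1, 1↦0}  →  V:3 E:4  edges: 0-p->2 1-p->1 1-q->2 2-p->0
2. fire R1 via {0↦0, 1↦2}  →  V:3 E:3  edges: 1-p->1 1-q->2 2-p->0
3. fire R1 via {0↦2, 1↦0}  →  V:3 E:2  edges: 1-p->1 1-q->2
final graph: no rule applies after step 3
NF edges: [(1, 1, 'p'), (1, 2, 'q')]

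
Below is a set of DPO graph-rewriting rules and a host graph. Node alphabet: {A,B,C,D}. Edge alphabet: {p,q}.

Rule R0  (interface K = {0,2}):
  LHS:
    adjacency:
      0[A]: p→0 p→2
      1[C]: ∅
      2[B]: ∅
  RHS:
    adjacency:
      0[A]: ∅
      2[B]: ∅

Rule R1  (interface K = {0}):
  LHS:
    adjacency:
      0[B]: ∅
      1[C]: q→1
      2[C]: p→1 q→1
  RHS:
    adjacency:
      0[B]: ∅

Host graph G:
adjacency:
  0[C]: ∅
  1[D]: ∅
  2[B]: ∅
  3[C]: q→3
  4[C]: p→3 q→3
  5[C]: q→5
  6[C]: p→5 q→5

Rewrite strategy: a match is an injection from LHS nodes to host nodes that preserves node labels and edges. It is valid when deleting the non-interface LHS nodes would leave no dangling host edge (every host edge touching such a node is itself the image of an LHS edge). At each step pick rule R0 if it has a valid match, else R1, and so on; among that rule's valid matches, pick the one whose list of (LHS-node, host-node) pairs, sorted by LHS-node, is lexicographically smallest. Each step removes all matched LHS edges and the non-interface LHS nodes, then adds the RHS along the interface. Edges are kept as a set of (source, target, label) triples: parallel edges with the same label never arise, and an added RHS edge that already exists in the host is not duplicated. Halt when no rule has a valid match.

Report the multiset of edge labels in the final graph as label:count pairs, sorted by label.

Answer: (no edges)

Derivation:
start.  V:7 E:6  edges: 3-q->3 4-p->3 4-q->3 5-q->5 6-p->5 6-q->5
1. fire R1 via {0↦2, 1↦3, 2↦4}  →  V:5 E:3  edges: 5-q->5 6-p->5 6-q->5
2. fire R1 via {0↦2, 1↦5, 2↦6}  →  V:3 E:0  edges: ∅
halt: no rule applies after step 2
NF edges: []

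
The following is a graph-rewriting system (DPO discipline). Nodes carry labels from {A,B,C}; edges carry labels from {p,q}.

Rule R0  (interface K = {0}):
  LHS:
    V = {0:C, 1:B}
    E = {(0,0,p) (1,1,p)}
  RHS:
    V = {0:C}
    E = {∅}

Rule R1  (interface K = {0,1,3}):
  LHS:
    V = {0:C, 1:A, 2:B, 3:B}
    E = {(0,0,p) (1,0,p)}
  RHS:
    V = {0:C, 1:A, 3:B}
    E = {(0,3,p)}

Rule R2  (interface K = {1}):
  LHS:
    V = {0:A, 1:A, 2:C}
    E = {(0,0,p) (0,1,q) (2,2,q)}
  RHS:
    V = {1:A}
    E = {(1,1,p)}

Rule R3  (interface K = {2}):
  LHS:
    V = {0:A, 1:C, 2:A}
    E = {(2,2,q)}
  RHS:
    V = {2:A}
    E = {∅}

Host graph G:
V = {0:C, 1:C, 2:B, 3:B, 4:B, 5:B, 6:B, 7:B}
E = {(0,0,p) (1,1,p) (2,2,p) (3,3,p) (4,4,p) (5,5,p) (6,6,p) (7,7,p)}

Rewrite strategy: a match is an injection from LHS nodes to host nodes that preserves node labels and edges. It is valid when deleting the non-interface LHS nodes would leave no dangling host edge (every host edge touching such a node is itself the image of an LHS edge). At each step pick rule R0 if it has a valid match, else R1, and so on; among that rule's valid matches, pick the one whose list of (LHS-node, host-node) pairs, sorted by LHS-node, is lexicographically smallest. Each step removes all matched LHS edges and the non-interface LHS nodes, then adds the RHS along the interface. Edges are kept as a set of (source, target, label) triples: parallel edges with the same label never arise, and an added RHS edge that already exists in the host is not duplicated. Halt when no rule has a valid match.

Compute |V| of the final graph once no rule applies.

[0] host  ⇒  8 nodes, 8 edges  {0-p->0 1-p->1 2-p->2 3-p->3 4-p->4 5-p->5 6-p->6 7-p->7}
[1] R0 @ {0↦0, 1↦2}  ⇒  7 nodes, 6 edges  {1-p->1 3-p->3 4-p->4 5-p->5 6-p->6 7-p->7}
[2] R0 @ {0↦1, 1↦3}  ⇒  6 nodes, 4 edges  {4-p->4 5-p->5 6-p->6 7-p->7}
halt: no rule applies after step 2
NF nodes: {0:C, 1:C, 4:B, 5:B, 6:B, 7:B}

Answer: 6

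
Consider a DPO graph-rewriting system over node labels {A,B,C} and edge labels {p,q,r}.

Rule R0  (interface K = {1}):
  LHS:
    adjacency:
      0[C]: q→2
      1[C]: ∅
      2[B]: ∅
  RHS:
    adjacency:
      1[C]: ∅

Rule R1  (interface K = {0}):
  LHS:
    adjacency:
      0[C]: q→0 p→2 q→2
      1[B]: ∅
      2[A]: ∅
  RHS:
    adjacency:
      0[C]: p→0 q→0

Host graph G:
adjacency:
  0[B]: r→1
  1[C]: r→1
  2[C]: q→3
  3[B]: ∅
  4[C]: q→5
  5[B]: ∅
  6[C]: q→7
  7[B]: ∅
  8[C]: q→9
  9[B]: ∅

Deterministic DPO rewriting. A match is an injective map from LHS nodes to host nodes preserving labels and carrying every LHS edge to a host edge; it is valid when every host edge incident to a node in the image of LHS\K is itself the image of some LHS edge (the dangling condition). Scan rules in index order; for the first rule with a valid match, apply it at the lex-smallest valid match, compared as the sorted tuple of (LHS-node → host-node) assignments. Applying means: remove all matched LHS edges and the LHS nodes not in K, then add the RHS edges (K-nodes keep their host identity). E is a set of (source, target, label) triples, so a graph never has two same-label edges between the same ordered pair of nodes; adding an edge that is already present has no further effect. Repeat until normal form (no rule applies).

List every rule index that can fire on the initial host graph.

Answer: [R0]

Rewrite trace:
R0: 16 valid matches — {0↦2, 1↦1, 2↦3}, {0↦2, 1↦4, 2↦3}, {0↦2, 1↦6, 2↦3} (+13 more)
R1: no valid match — LHS pattern not found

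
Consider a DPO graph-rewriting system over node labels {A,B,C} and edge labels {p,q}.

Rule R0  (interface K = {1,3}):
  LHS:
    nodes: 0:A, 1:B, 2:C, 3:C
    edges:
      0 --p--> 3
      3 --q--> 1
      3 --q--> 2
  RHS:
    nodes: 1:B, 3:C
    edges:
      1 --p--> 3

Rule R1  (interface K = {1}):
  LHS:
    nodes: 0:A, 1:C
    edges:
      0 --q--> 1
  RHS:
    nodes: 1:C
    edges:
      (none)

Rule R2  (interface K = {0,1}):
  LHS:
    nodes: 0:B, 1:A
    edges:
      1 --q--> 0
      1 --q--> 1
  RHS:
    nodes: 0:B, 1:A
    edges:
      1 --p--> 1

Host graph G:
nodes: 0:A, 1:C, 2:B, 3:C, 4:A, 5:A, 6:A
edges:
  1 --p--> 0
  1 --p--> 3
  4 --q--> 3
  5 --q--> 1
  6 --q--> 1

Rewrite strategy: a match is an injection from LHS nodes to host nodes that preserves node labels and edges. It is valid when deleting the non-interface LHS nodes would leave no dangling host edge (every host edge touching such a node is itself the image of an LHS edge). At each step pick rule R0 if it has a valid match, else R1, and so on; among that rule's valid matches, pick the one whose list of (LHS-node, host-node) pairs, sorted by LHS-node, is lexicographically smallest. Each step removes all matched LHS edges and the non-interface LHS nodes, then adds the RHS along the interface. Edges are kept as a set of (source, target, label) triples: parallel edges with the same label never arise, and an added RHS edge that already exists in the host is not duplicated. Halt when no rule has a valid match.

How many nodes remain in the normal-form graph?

initial: |V|=7 |E|=5  E = 1-p->0 1-p->3 4-q->3 5-q->1 6-q->1
step 1: apply R1 at {0↦4, 1↦3}  → |V|=6 |E|=4  E = 1-p->0 1-p->3 5-q->1 6-q->1
step 2: apply R1 at {0↦5, 1↦1}  → |V|=5 |E|=3  E = 1-p->0 1-p->3 6-q->1
step 3: apply R1 at {0↦6, 1↦1}  → |V|=4 |E|=2  E = 1-p->0 1-p->3
halt: no rule applies after step 3
NF nodes: {0:A, 1:C, 2:B, 3:C}

Answer: 4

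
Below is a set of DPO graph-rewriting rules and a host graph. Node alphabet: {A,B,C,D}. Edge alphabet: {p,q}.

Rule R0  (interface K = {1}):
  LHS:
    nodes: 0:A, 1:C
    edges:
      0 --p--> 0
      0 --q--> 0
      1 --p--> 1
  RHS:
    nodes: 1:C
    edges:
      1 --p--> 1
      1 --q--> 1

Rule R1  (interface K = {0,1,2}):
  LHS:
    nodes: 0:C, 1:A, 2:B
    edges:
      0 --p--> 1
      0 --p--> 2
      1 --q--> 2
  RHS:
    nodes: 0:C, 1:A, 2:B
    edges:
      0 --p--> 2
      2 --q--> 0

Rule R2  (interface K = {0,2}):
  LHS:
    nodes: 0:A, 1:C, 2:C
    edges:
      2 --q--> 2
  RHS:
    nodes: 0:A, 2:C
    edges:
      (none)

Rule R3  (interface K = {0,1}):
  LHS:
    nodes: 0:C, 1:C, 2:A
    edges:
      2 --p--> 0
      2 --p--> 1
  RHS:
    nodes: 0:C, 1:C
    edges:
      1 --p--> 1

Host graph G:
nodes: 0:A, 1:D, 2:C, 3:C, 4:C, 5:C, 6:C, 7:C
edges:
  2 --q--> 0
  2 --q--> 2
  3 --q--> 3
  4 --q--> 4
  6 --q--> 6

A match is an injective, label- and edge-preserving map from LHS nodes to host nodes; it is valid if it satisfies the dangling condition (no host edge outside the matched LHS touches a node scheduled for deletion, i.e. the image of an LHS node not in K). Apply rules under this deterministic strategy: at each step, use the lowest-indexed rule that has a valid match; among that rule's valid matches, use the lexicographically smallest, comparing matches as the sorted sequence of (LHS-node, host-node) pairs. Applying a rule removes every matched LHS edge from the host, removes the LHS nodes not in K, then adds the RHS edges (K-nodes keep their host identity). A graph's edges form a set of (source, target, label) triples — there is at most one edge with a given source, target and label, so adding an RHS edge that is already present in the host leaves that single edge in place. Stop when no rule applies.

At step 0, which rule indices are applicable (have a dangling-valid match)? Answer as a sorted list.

Answer: [R2]

Rewrite trace:
R0: no valid match — LHS pattern not found
R1: no valid match — LHS pattern not found
R2: 8 valid matches — {0↦0, 1↦5, 2↦2}, {0↦0, 1↦5, 2↦3}, {0↦0, 1↦5, 2↦4} (+5 more)
R3: no valid match — LHS pattern not found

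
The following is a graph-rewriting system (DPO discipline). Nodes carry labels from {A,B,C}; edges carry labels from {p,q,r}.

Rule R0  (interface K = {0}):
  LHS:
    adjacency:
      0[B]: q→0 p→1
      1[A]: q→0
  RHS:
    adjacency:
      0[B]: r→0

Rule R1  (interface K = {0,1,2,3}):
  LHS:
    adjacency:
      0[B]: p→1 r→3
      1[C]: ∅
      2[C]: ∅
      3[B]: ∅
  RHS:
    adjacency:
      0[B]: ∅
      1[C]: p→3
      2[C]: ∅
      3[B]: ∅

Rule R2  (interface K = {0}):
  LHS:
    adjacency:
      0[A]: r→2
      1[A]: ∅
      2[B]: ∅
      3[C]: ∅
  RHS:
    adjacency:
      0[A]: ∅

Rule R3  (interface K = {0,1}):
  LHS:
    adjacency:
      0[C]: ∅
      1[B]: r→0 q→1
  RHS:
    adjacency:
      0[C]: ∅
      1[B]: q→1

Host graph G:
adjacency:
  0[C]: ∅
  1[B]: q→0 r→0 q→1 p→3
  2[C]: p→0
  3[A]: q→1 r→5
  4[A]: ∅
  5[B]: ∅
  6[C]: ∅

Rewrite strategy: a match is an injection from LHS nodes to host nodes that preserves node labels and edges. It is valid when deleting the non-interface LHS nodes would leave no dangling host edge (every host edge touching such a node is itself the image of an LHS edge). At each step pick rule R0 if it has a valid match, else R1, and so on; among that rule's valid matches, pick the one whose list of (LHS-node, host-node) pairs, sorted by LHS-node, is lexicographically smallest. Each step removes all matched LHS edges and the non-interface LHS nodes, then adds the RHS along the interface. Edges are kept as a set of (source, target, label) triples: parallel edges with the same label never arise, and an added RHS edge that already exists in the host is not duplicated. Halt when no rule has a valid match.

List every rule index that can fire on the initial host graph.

R0: no valid match — 1 raw match, all fail dangling condition
R1: no valid match — LHS pattern not found
R2: 1 valid match — {0↦3, 1↦4, 2↦5, 3↦6}
R3: 1 valid match — {0↦0, 1↦1}

Answer: [R2,R3]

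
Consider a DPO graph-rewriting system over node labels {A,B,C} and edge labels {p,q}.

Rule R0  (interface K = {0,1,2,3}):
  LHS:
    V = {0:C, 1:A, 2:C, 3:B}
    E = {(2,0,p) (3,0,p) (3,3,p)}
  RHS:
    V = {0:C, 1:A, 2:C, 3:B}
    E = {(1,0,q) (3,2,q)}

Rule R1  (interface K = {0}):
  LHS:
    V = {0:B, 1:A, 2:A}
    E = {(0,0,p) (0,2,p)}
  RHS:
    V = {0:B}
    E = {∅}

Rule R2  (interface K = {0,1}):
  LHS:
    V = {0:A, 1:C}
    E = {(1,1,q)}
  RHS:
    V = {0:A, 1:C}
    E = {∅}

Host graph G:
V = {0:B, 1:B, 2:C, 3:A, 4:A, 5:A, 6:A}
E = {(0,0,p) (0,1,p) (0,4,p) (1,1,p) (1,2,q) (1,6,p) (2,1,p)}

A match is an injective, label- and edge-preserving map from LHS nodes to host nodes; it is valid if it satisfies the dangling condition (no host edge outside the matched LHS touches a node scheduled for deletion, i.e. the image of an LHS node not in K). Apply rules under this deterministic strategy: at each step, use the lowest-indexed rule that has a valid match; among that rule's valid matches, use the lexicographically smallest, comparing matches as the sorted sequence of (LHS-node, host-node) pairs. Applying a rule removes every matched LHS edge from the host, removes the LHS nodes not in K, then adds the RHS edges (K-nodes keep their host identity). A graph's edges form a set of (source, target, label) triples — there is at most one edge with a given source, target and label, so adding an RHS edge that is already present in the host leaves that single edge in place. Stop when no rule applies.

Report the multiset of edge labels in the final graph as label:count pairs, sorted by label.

Answer: p:2 q:1

Rewrite trace:
[0] host  ⇒  7 nodes, 7 edges  {0-p->0 0-p->1 0-p->4 1-p->1 1-q->2 1-p->6 2-p->1}
[1] R1 @ {0↦0, 1↦3, 2↦4}  ⇒  5 nodes, 5 edges  {0-p->1 1-p->1 1-q->2 1-p->6 2-p->1}
[2] R1 @ {0↦1, 1↦5, 2↦6}  ⇒  3 nodes, 3 edges  {0-p->1 1-q->2 2-p->1}
final graph: no rule applies after step 2
NF edges: [(0, 1, 'p'), (1, 2, 'q'), (2, 1, 'p')]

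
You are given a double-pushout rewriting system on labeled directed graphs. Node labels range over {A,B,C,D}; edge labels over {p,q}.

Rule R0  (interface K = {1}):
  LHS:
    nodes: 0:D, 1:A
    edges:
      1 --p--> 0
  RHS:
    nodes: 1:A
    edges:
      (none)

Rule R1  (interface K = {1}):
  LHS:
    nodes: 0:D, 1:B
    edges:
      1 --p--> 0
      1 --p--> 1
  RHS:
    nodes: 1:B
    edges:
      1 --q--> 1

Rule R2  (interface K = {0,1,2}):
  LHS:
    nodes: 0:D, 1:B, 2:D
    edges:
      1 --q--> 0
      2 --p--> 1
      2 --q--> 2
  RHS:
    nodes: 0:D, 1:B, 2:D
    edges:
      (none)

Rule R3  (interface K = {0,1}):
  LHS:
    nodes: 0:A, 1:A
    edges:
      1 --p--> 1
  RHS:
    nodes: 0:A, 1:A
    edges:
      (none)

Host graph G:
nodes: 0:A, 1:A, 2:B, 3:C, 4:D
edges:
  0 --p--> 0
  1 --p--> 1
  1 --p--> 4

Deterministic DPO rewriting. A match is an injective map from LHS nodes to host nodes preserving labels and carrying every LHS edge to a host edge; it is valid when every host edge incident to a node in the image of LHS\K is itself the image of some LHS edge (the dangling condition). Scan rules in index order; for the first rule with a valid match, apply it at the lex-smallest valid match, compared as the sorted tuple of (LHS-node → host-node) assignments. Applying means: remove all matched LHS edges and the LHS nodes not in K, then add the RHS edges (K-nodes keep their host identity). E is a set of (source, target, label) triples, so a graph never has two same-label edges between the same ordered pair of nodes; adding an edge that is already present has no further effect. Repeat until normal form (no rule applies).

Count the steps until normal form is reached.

initial: |V|=5 |E|=3  E = 0-p->0 1-p->1 1-p->4
step 1: apply R0 at {0↦4, 1↦1}  → |V|=4 |E|=2  E = 0-p->0 1-p->1
step 2: apply R3 at {0↦0, 1↦1}  → |V|=4 |E|=1  E = 0-p->0
step 3: apply R3 at {0↦1, 1↦0}  → |V|=4 |E|=0  E = ∅
halt: no rule applies after step 3

Answer: 3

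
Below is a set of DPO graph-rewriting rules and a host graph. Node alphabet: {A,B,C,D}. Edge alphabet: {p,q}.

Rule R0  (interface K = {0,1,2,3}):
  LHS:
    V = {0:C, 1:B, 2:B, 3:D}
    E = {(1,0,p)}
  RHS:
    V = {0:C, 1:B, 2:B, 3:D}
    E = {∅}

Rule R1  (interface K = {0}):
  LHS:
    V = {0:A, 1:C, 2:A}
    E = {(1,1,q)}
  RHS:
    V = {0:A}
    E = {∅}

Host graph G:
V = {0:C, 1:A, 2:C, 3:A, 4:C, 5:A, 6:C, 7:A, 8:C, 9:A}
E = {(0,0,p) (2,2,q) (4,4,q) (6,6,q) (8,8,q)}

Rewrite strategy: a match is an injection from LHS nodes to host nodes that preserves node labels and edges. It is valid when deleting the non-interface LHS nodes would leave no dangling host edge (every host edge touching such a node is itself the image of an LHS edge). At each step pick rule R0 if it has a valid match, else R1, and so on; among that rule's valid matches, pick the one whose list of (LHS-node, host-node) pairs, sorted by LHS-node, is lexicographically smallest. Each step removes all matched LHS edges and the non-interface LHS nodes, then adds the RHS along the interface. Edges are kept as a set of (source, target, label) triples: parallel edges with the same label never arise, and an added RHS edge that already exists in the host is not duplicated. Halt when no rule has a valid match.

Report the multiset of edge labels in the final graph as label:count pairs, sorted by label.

Answer: p:1

Steps:
initial: |V|=10 |E|=5  E = 0-p->0 2-q->2 4-q->4 6-q->6 8-q->8
step 1: apply R1 at {0↦1, 1↦2, 2↦3}  → |V|=8 |E|=4  E = 0-p->0 4-q->4 6-q->6 8-q->8
step 2: apply R1 at {0↦1, 1↦4, 2↦5}  → |V|=6 |E|=3  E = 0-p->0 6-q->6 8-q->8
step 3: apply R1 at {0↦1, 1↦6, 2↦7}  → |V|=4 |E|=2  E = 0-p->0 8-q->8
step 4: apply R1 at {0↦1, 1↦8, 2↦9}  → |V|=2 |E|=1  E = 0-p->0
final graph: no rule applies after step 4
NF edges: [(0, 0, 'p')]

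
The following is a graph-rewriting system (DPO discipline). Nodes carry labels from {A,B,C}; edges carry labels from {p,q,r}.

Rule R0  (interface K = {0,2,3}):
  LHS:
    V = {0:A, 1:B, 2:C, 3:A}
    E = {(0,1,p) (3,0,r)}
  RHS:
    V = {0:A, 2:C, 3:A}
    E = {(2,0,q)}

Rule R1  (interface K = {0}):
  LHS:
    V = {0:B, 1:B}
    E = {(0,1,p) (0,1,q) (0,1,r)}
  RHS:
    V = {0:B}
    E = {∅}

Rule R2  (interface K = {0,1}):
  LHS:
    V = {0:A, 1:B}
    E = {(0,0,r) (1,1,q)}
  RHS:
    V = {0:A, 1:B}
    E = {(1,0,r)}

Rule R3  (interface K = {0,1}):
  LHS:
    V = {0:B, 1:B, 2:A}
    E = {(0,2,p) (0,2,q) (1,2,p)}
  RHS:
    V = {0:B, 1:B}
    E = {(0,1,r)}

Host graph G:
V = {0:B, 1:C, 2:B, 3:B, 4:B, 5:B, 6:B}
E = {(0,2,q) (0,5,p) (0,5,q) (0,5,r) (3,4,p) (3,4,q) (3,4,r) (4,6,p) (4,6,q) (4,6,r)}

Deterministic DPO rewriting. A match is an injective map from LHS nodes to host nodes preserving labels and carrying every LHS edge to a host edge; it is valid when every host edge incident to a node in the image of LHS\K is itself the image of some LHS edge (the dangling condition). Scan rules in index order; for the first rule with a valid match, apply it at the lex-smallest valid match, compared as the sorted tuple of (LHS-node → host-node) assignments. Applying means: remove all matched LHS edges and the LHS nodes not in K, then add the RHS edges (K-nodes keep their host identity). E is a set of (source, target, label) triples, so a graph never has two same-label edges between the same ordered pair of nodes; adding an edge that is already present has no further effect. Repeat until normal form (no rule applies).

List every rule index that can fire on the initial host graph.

Answer: [R1]

Derivation:
R0: no valid match — LHS pattern not found
R1: 2 valid matches — {0↦0, 1↦5}, {0↦4, 1↦6}
R2: no valid match — LHS pattern not found
R3: no valid match — LHS pattern not found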